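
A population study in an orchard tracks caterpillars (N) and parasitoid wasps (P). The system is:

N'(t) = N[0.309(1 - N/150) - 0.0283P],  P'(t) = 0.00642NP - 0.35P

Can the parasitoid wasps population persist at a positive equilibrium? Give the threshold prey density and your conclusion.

Threshold N = 54.5; K > 54.5, so yes, the predator persists.

The predator equation gives dP/dt > 0 only when N > 0.35/0.00642 = 54.5.
Without the predator, N → K = 150. Since 150 > 54.5, the predator can invade and persist.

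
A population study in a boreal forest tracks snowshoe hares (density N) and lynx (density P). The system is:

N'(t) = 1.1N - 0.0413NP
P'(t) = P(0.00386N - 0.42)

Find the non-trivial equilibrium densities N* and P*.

N* ≈ 109, P* ≈ 26.6

Set dP/dt = 0 with P > 0: 0.00386N - 0.42 = 0, so N* = 0.42/0.00386 = 109.
Set dN/dt = 0 with N > 0: 1.1 - 0.0413P = 0, so P* = 1.1/0.0413 = 26.6.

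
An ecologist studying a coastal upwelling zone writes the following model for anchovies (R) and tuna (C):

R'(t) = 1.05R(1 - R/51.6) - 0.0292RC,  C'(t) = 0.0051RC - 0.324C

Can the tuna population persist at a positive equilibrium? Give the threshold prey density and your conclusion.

Threshold R = 63.5; K < 63.5, so no, the predator goes extinct.

The predator equation gives dC/dt > 0 only when R > 0.324/0.0051 = 63.5.
Without the predator, R → K = 51.6. Since 51.6 < 63.5, the predator cannot invade.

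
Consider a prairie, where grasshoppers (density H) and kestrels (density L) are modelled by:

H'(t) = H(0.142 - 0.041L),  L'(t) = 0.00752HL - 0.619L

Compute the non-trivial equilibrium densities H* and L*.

Set dL/dt = 0 with L > 0: 0.00752H - 0.619 = 0, so H* = 0.619/0.00752 = 82.3.
Set dH/dt = 0 with H > 0: 0.142 - 0.041L = 0, so L* = 0.142/0.041 = 3.46.

H* ≈ 82.3, L* ≈ 3.46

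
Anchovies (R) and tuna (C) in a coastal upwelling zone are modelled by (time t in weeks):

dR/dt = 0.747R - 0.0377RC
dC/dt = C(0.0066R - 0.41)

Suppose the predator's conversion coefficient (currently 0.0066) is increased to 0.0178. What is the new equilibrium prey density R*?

At the interior fixed point, setting dC/dt = 0 with C > 0 fixes R* = (predator death rate)/(RC coefficient) — independent of the other coefficients.
With the change, R* = 0.41/0.0178 = 23; it falls from 62.1.

R* ≈ 23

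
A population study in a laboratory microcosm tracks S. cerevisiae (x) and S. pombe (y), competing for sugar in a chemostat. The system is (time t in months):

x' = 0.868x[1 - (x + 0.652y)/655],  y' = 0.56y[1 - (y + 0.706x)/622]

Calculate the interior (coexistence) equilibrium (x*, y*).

x* ≈ 462, y* ≈ 296

Setting both brackets to zero gives the nullclines x + 0.652y = 655 and 0.706x + y = 622.
Substituting y = 622 - 0.706x into the first: x(1 - 0.652·0.706) = 655 - 0.652·622.
So x* = 249/0.54 = 462, and then y* = 622 - 0.706·462 = 296.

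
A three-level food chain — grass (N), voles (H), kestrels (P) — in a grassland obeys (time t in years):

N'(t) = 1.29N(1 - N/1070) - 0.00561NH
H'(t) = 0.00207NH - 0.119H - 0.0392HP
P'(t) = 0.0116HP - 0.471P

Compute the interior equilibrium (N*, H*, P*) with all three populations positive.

N* ≈ 881, H* ≈ 40.6, P* ≈ 43.5

From dP/dt = 0: 0.0116H* = 0.471, so H* = 40.6.
From dN/dt = 0: 1.29(1 - N*/1070) = 0.00561·40.6, giving N* = 1070·(1 - 0.177) = 881.
From dH/dt = 0: 0.00207·881 - 0.119 = 0.0392P*, so P* = 1.7/0.0392 = 43.5.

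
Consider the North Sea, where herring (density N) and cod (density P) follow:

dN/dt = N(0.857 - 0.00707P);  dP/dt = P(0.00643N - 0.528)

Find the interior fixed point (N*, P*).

N* ≈ 82.1, P* ≈ 121

Set dP/dt = 0 with P > 0: 0.00643N - 0.528 = 0, so N* = 0.528/0.00643 = 82.1.
Set dN/dt = 0 with N > 0: 0.857 - 0.00707P = 0, so P* = 0.857/0.00707 = 121.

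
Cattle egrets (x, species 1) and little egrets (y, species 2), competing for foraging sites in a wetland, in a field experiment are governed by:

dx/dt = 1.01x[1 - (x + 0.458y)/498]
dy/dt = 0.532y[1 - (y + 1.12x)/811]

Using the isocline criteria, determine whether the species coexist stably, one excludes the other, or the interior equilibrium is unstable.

Compare the nullcline intercepts: K1/α12 = 498/0.458 = 1090 > K2 = 811; K2/α21 = 811/1.12 = 724 > K1 = 498.
Since both inequalities hold, each species can invade when rare, so the interior equilibrium is stable.

stable coexistence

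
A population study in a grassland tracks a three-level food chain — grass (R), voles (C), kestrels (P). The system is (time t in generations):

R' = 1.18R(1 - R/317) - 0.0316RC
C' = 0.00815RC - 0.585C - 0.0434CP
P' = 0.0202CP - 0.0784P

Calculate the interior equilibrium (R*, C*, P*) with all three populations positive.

R* ≈ 284, C* ≈ 3.88, P* ≈ 39.9

From dP/dt = 0: 0.0202C* = 0.0784, so C* = 3.88.
From dR/dt = 0: 1.18(1 - R*/317) = 0.0316·3.88, giving R* = 317·(1 - 0.104) = 284.
From dC/dt = 0: 0.00815·284 - 0.585 = 0.0434P*, so P* = 1.73/0.0434 = 39.9.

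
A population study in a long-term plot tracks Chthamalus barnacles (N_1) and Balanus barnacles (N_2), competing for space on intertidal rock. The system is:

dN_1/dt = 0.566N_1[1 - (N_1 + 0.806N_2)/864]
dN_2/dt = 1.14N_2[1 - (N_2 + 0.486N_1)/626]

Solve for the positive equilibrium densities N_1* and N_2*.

N_1* ≈ 591, N_2* ≈ 339

Setting both brackets to zero gives the nullclines N_1 + 0.806N_2 = 864 and 0.486N_1 + N_2 = 626.
Substituting N_2 = 626 - 0.486N_1 into the first: N_1(1 - 0.806·0.486) = 864 - 0.806·626.
So N_1* = 359/0.608 = 591, and then N_2* = 626 - 0.486·591 = 339.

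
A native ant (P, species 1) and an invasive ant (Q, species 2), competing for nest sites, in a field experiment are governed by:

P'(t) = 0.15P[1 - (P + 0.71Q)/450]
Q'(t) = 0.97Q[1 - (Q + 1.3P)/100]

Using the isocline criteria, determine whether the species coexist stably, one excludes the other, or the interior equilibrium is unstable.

Compare the nullcline intercepts: K1/α12 = 450/0.71 = 634 > K2 = 100; K2/α21 = 100/1.3 = 76.9 < K1 = 450.
Since the inequalities point opposite ways, species 1 can invade but species 2 cannot.

species 1 excludes species 2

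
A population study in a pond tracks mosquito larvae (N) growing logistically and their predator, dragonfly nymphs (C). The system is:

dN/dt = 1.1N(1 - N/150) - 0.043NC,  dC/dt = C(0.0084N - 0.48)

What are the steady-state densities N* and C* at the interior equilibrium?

From dC/dt = 0 with C > 0: 0.0084N* = 0.48, so N* = 57.1.
Substitute into dN/dt = 0: 1.1(1 - 57.1/150) = 0.043C*.
The bracket is 0.619, giving C* = 0.681/0.043 = 15.8.

N* ≈ 57.1, C* ≈ 15.8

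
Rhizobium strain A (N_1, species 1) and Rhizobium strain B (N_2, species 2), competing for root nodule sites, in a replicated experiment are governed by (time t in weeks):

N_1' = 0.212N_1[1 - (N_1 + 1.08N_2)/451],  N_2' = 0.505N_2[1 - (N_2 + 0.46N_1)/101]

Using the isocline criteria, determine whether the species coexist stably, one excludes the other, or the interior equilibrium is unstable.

Compare the nullcline intercepts: K1/α12 = 451/1.08 = 418 > K2 = 101; K2/α21 = 101/0.46 = 220 < K1 = 451.
Since the inequalities point opposite ways, species 1 can invade but species 2 cannot.

species 1 excludes species 2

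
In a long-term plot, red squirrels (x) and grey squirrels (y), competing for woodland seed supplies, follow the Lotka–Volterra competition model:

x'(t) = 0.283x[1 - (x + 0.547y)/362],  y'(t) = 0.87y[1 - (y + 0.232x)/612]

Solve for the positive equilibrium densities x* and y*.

x* ≈ 31.2, y* ≈ 605

Setting both brackets to zero gives the nullclines x + 0.547y = 362 and 0.232x + y = 612.
Substituting y = 612 - 0.232x into the first: x(1 - 0.547·0.232) = 362 - 0.547·612.
So x* = 27.2/0.873 = 31.2, and then y* = 612 - 0.232·31.2 = 605.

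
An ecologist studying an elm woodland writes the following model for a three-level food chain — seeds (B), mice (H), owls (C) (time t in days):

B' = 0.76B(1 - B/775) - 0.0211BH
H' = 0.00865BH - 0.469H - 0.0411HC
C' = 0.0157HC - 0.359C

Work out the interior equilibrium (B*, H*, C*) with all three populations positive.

B* ≈ 283, H* ≈ 22.9, C* ≈ 48.1

From dC/dt = 0: 0.0157H* = 0.359, so H* = 22.9.
From dB/dt = 0: 0.76(1 - B*/775) = 0.0211·22.9, giving B* = 775·(1 - 0.635) = 283.
From dH/dt = 0: 0.00865·283 - 0.469 = 0.0411C*, so C* = 1.98/0.0411 = 48.1.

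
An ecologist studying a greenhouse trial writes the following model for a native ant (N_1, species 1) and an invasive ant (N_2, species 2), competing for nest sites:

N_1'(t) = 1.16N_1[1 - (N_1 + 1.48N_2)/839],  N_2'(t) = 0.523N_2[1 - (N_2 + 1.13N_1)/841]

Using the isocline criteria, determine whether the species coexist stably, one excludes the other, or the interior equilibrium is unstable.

unstable coexistence (outcome depends on initial conditions)

Compare the nullcline intercepts: K1/α12 = 839/1.48 = 567 < K2 = 841; K2/α21 = 841/1.13 = 744 < K1 = 839.
Since both are reversed, neither can invade when rare; the interior point is a saddle.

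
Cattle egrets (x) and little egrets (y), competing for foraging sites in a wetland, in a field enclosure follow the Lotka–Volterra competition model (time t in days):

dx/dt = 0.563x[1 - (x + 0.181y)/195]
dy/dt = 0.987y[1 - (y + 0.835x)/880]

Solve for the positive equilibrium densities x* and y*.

Setting both brackets to zero gives the nullclines x + 0.181y = 195 and 0.835x + y = 880.
Substituting y = 880 - 0.835x into the first: x(1 - 0.181·0.835) = 195 - 0.181·880.
So x* = 35.7/0.849 = 42.1, and then y* = 880 - 0.835·42.1 = 845.

x* ≈ 42.1, y* ≈ 845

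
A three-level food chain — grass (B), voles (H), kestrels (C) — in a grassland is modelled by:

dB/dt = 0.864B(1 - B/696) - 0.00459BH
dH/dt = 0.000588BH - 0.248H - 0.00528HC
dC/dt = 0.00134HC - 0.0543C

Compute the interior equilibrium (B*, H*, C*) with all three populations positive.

B* ≈ 546, H* ≈ 40.5, C* ≈ 13.9

From dC/dt = 0: 0.00134H* = 0.0543, so H* = 40.5.
From dB/dt = 0: 0.864(1 - B*/696) = 0.00459·40.5, giving B* = 696·(1 - 0.215) = 546.
From dH/dt = 0: 0.000588·546 - 0.248 = 0.00528C*, so C* = 0.0731/0.00528 = 13.9.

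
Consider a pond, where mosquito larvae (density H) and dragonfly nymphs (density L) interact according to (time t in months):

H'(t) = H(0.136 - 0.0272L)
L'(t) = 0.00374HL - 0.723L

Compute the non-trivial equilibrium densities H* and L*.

Set dL/dt = 0 with L > 0: 0.00374H - 0.723 = 0, so H* = 0.723/0.00374 = 193.
Set dH/dt = 0 with H > 0: 0.136 - 0.0272L = 0, so L* = 0.136/0.0272 = 5.

H* ≈ 193, L* ≈ 5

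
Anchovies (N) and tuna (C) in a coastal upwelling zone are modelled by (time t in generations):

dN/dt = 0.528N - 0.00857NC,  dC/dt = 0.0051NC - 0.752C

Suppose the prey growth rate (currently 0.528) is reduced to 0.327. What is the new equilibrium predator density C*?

C* ≈ 38.2

At the interior fixed point, setting dN/dt = 0 with N > 0 fixes C* = (prey growth rate)/(NC coefficient) — independent of the other coefficients.
With the change, C* = 0.327/0.00857 = 38.2; it falls from 61.6.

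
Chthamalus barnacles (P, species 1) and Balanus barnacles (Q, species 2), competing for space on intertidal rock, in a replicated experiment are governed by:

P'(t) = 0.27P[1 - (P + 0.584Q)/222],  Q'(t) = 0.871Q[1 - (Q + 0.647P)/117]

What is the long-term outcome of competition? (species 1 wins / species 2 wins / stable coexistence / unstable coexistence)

Compare the nullcline intercepts: K1/α12 = 222/0.584 = 380 > K2 = 117; K2/α21 = 117/0.647 = 181 < K1 = 222.
Since the inequalities point opposite ways, species 1 can invade but species 2 cannot.

species 1 excludes species 2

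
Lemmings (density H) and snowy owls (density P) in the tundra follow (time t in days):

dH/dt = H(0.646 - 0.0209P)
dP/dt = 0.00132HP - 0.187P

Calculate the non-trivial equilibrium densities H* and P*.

Set dP/dt = 0 with P > 0: 0.00132H - 0.187 = 0, so H* = 0.187/0.00132 = 142.
Set dH/dt = 0 with H > 0: 0.646 - 0.0209P = 0, so P* = 0.646/0.0209 = 30.9.

H* ≈ 142, P* ≈ 30.9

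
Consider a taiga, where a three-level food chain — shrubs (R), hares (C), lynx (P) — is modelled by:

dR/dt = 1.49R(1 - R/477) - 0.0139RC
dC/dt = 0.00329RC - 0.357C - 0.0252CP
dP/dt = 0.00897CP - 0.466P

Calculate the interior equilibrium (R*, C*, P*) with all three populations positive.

From dP/dt = 0: 0.00897C* = 0.466, so C* = 52.
From dR/dt = 0: 1.49(1 - R*/477) = 0.0139·52, giving R* = 477·(1 - 0.485) = 246.
From dC/dt = 0: 0.00329·246 - 0.357 = 0.0252P*, so P* = 0.452/0.0252 = 17.9.

R* ≈ 246, C* ≈ 52, P* ≈ 17.9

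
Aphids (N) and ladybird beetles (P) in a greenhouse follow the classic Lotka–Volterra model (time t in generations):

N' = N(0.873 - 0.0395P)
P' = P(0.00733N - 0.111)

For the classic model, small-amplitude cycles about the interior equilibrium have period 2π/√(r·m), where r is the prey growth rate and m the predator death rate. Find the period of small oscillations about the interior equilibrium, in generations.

T ≈ 20.2 generations

Here r = 0.873 and m = 0.111, so r·m = 0.0969.
ω = √0.0969 = 0.311 per generation, hence T = 2π/ω ≈ 20.2 generations.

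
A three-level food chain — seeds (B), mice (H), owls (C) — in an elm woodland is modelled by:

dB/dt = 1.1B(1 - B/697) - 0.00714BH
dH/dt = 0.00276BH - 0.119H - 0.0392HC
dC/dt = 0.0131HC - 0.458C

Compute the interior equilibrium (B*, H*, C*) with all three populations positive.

From dC/dt = 0: 0.0131H* = 0.458, so H* = 35.
From dB/dt = 0: 1.1(1 - B*/697) = 0.00714·35, giving B* = 697·(1 - 0.227) = 539.
From dH/dt = 0: 0.00276·539 - 0.119 = 0.0392C*, so C* = 1.37/0.0392 = 34.9.

B* ≈ 539, H* ≈ 35, C* ≈ 34.9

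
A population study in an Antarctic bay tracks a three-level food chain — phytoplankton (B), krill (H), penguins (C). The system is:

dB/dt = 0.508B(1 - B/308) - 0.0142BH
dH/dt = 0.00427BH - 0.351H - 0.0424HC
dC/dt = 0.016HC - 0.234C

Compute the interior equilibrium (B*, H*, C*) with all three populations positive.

From dC/dt = 0: 0.016H* = 0.234, so H* = 14.6.
From dB/dt = 0: 0.508(1 - B*/308) = 0.0142·14.6, giving B* = 308·(1 - 0.409) = 182.
From dH/dt = 0: 0.00427·182 - 0.351 = 0.0424C*, so C* = 0.427/0.0424 = 10.1.

B* ≈ 182, H* ≈ 14.6, C* ≈ 10.1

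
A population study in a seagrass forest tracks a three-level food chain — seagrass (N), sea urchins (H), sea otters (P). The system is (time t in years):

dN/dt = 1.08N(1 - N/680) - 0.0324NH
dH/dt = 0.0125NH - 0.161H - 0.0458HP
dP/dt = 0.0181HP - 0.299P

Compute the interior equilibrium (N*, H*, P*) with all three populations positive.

From dP/dt = 0: 0.0181H* = 0.299, so H* = 16.5.
From dN/dt = 0: 1.08(1 - N*/680) = 0.0324·16.5, giving N* = 680·(1 - 0.496) = 343.
From dH/dt = 0: 0.0125·343 - 0.161 = 0.0458P*, so P* = 4.13/0.0458 = 90.1.

N* ≈ 343, H* ≈ 16.5, P* ≈ 90.1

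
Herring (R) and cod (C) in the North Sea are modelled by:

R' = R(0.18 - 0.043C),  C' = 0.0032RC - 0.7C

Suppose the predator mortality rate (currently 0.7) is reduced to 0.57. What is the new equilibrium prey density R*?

R* ≈ 178

At the interior fixed point, setting dC/dt = 0 with C > 0 fixes R* = (predator death rate)/(RC coefficient) — independent of the other coefficients.
With the change, R* = 0.57/0.0032 = 178; it falls from 219.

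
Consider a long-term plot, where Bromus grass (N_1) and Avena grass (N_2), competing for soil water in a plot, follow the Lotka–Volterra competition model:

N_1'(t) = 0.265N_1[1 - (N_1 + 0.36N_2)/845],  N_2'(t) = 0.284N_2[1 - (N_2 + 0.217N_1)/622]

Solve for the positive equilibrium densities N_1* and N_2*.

Setting both brackets to zero gives the nullclines N_1 + 0.36N_2 = 845 and 0.217N_1 + N_2 = 622.
Substituting N_2 = 622 - 0.217N_1 into the first: N_1(1 - 0.36·0.217) = 845 - 0.36·622.
So N_1* = 621/0.922 = 674, and then N_2* = 622 - 0.217·674 = 476.

N_1* ≈ 674, N_2* ≈ 476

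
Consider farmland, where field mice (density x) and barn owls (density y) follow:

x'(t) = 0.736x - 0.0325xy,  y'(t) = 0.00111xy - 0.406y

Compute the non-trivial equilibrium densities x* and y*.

Set dy/dt = 0 with y > 0: 0.00111x - 0.406 = 0, so x* = 0.406/0.00111 = 366.
Set dx/dt = 0 with x > 0: 0.736 - 0.0325y = 0, so y* = 0.736/0.0325 = 22.6.

x* ≈ 366, y* ≈ 22.6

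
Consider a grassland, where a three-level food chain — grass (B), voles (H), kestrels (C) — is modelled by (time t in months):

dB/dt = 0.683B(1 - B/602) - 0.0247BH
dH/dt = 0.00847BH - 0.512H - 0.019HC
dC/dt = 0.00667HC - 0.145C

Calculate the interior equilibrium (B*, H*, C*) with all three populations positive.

B* ≈ 129, H* ≈ 21.7, C* ≈ 30.4

From dC/dt = 0: 0.00667H* = 0.145, so H* = 21.7.
From dB/dt = 0: 0.683(1 - B*/602) = 0.0247·21.7, giving B* = 602·(1 - 0.786) = 129.
From dH/dt = 0: 0.00847·129 - 0.512 = 0.019C*, so C* = 0.578/0.019 = 30.4.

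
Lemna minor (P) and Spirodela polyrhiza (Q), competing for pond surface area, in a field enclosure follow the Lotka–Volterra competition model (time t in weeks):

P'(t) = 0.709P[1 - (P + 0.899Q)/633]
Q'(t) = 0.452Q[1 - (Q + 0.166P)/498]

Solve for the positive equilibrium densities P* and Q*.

P* ≈ 218, Q* ≈ 462

Setting both brackets to zero gives the nullclines P + 0.899Q = 633 and 0.166P + Q = 498.
Substituting Q = 498 - 0.166P into the first: P(1 - 0.899·0.166) = 633 - 0.899·498.
So P* = 185/0.851 = 218, and then Q* = 498 - 0.166·218 = 462.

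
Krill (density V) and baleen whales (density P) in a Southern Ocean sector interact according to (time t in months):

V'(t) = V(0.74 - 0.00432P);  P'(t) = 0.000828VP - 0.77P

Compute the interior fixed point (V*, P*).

Set dP/dt = 0 with P > 0: 0.000828V - 0.77 = 0, so V* = 0.77/0.000828 = 930.
Set dV/dt = 0 with V > 0: 0.74 - 0.00432P = 0, so P* = 0.74/0.00432 = 171.

V* ≈ 930, P* ≈ 171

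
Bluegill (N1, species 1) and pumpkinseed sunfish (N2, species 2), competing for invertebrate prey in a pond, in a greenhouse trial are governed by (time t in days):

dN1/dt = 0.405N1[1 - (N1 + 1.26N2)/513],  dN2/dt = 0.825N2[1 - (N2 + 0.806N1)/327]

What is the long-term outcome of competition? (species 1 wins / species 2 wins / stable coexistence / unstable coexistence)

species 1 excludes species 2

Compare the nullcline intercepts: K1/α12 = 513/1.26 = 407 > K2 = 327; K2/α21 = 327/0.806 = 406 < K1 = 513.
Since the inequalities point opposite ways, species 1 can invade but species 2 cannot.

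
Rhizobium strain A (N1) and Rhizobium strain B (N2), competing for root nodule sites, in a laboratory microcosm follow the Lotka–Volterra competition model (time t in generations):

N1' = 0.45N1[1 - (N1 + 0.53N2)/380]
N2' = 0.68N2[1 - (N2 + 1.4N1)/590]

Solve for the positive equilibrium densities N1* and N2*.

Setting both brackets to zero gives the nullclines N1 + 0.53N2 = 380 and 1.4N1 + N2 = 590.
Substituting N2 = 590 - 1.4N1 into the first: N1(1 - 0.53·1.4) = 380 - 0.53·590.
So N1* = 67.3/0.258 = 261, and then N2* = 590 - 1.4·261 = 225.

N1* ≈ 261, N2* ≈ 225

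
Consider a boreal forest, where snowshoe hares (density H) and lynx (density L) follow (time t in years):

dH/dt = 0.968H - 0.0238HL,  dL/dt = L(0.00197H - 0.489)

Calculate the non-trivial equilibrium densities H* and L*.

H* ≈ 248, L* ≈ 40.7

Set dL/dt = 0 with L > 0: 0.00197H - 0.489 = 0, so H* = 0.489/0.00197 = 248.
Set dH/dt = 0 with H > 0: 0.968 - 0.0238L = 0, so L* = 0.968/0.0238 = 40.7.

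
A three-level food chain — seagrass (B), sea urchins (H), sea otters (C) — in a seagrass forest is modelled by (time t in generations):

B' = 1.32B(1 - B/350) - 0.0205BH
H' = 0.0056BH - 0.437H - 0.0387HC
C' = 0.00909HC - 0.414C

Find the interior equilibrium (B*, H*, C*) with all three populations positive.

B* ≈ 102, H* ≈ 45.5, C* ≈ 3.53

From dC/dt = 0: 0.00909H* = 0.414, so H* = 45.5.
From dB/dt = 0: 1.32(1 - B*/350) = 0.0205·45.5, giving B* = 350·(1 - 0.707) = 102.
From dH/dt = 0: 0.0056·102 - 0.437 = 0.0387C*, so C* = 0.137/0.0387 = 3.53.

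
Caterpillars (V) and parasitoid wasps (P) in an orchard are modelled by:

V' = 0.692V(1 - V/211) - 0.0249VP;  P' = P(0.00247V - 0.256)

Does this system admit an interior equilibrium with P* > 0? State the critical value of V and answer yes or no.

The predator equation gives dP/dt > 0 only when V > 0.256/0.00247 = 104.
Without the predator, V → K = 211. Since 211 > 104, the predator can invade and persist.

Threshold V = 104; K > 104, so yes, the predator persists.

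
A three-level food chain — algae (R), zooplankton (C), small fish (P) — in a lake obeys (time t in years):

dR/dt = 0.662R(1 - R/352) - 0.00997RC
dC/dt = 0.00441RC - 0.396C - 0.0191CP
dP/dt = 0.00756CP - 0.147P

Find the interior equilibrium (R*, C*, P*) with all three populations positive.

R* ≈ 249, C* ≈ 19.4, P* ≈ 36.7

From dP/dt = 0: 0.00756C* = 0.147, so C* = 19.4.
From dR/dt = 0: 0.662(1 - R*/352) = 0.00997·19.4, giving R* = 352·(1 - 0.293) = 249.
From dC/dt = 0: 0.00441·249 - 0.396 = 0.0191P*, so P* = 0.702/0.0191 = 36.7.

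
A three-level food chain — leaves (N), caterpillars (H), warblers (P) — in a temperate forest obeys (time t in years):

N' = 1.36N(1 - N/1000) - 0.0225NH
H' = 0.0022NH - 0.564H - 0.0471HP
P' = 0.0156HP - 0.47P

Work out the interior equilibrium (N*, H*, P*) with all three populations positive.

From dP/dt = 0: 0.0156H* = 0.47, so H* = 30.1.
From dN/dt = 0: 1.36(1 - N*/1000) = 0.0225·30.1, giving N* = 1000·(1 - 0.498) = 502.
From dH/dt = 0: 0.0022·502 - 0.564 = 0.0471P*, so P* = 0.539/0.0471 = 11.5.

N* ≈ 502, H* ≈ 30.1, P* ≈ 11.5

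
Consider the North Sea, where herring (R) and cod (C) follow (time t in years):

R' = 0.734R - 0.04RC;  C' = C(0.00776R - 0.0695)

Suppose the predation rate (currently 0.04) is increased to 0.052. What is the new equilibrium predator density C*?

At the interior fixed point, setting dR/dt = 0 with R > 0 fixes C* = (prey growth rate)/(RC coefficient) — independent of the other coefficients.
With the change, C* = 0.734/0.052 = 14.1; it falls from 18.3.

C* ≈ 14.1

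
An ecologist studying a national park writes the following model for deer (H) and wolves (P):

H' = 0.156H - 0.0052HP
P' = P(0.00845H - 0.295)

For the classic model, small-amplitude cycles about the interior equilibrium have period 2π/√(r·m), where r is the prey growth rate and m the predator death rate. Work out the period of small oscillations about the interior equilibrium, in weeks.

Here r = 0.156 and m = 0.295, so r·m = 0.046.
ω = √0.046 = 0.215 per week, hence T = 2π/ω ≈ 29.3 weeks.

T ≈ 29.3 weeks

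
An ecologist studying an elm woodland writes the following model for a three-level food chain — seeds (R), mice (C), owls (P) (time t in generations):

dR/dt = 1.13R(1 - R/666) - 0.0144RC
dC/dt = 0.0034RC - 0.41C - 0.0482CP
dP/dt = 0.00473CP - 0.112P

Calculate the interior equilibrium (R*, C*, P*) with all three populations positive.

From dP/dt = 0: 0.00473C* = 0.112, so C* = 23.7.
From dR/dt = 0: 1.13(1 - R*/666) = 0.0144·23.7, giving R* = 666·(1 - 0.302) = 465.
From dC/dt = 0: 0.0034·465 - 0.41 = 0.0482P*, so P* = 1.17/0.0482 = 24.3.

R* ≈ 465, C* ≈ 23.7, P* ≈ 24.3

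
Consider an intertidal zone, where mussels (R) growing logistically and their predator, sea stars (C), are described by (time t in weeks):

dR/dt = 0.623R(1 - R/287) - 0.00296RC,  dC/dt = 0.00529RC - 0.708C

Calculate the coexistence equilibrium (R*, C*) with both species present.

From dC/dt = 0 with C > 0: 0.00529R* = 0.708, so R* = 134.
Substitute into dR/dt = 0: 0.623(1 - 134/287) = 0.00296C*.
The bracket is 0.534, giving C* = 0.332/0.00296 = 112.

R* ≈ 134, C* ≈ 112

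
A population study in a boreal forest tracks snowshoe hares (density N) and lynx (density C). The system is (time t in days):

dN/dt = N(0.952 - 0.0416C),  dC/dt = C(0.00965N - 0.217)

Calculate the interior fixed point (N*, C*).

Set dC/dt = 0 with C > 0: 0.00965N - 0.217 = 0, so N* = 0.217/0.00965 = 22.5.
Set dN/dt = 0 with N > 0: 0.952 - 0.0416C = 0, so C* = 0.952/0.0416 = 22.9.

N* ≈ 22.5, C* ≈ 22.9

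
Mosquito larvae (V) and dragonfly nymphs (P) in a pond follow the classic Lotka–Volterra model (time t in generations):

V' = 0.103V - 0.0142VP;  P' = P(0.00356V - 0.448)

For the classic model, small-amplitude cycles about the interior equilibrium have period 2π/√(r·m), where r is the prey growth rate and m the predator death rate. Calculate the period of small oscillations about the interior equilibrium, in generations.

Here r = 0.103 and m = 0.448, so r·m = 0.0461.
ω = √0.0461 = 0.215 per generation, hence T = 2π/ω ≈ 29.2 generations.

T ≈ 29.2 generations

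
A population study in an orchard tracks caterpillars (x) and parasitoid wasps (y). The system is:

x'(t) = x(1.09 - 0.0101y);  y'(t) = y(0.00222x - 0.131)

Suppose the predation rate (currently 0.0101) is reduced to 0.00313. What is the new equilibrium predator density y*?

At the interior fixed point, setting dx/dt = 0 with x > 0 fixes y* = (prey growth rate)/(xy coefficient) — independent of the other coefficients.
With the change, y* = 1.09/0.00313 = 348; it rises from 108.

y* ≈ 348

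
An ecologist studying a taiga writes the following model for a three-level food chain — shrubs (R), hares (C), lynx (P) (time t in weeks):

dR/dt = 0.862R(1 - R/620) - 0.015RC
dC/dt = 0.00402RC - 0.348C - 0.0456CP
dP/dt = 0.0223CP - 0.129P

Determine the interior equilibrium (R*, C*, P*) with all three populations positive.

R* ≈ 558, C* ≈ 5.78, P* ≈ 41.5

From dP/dt = 0: 0.0223C* = 0.129, so C* = 5.78.
From dR/dt = 0: 0.862(1 - R*/620) = 0.015·5.78, giving R* = 620·(1 - 0.101) = 558.
From dC/dt = 0: 0.00402·558 - 0.348 = 0.0456P*, so P* = 1.89/0.0456 = 41.5.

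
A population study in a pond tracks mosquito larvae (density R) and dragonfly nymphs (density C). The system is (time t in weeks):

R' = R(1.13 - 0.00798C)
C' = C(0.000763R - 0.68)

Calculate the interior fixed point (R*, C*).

Set dC/dt = 0 with C > 0: 0.000763R - 0.68 = 0, so R* = 0.68/0.000763 = 891.
Set dR/dt = 0 with R > 0: 1.13 - 0.00798C = 0, so C* = 1.13/0.00798 = 142.

R* ≈ 891, C* ≈ 142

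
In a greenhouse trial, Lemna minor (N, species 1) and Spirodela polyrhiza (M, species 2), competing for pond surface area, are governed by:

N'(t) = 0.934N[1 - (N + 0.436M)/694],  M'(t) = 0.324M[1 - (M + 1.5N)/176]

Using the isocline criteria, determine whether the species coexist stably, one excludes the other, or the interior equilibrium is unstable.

Compare the nullcline intercepts: K1/α12 = 694/0.436 = 1590 > K2 = 176; K2/α21 = 176/1.5 = 117 < K1 = 694.
Since the inequalities point opposite ways, species 1 can invade but species 2 cannot.

species 1 excludes species 2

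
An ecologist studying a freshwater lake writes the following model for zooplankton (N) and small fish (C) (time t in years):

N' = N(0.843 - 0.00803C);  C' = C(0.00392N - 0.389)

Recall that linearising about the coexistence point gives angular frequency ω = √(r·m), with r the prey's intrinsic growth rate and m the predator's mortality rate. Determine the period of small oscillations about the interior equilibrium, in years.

Here r = 0.843 and m = 0.389, so r·m = 0.328.
ω = √0.328 = 0.573 per year, hence T = 2π/ω ≈ 11 years.

T ≈ 11 years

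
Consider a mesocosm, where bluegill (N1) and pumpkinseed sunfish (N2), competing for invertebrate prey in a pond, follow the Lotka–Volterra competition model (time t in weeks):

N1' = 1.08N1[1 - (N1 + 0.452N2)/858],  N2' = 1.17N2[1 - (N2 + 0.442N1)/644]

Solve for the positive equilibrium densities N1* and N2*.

N1* ≈ 708, N2* ≈ 331

Setting both brackets to zero gives the nullclines N1 + 0.452N2 = 858 and 0.442N1 + N2 = 644.
Substituting N2 = 644 - 0.442N1 into the first: N1(1 - 0.452·0.442) = 858 - 0.452·644.
So N1* = 567/0.8 = 708, and then N2* = 644 - 0.442·708 = 331.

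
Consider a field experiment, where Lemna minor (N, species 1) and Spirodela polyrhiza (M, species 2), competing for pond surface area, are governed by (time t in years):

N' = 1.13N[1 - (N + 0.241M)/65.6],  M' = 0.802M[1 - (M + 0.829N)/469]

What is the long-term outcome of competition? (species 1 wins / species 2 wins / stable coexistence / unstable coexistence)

Compare the nullcline intercepts: K1/α12 = 65.6/0.241 = 272 < K2 = 469; K2/α21 = 469/0.829 = 566 > K1 = 65.6.
Since the inequalities point opposite ways, species 2 can invade but species 1 cannot.

species 2 excludes species 1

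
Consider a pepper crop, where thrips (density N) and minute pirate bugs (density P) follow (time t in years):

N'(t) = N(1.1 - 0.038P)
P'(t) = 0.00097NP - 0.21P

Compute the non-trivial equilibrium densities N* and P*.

N* ≈ 216, P* ≈ 28.9

Set dP/dt = 0 with P > 0: 0.00097N - 0.21 = 0, so N* = 0.21/0.00097 = 216.
Set dN/dt = 0 with N > 0: 1.1 - 0.038P = 0, so P* = 1.1/0.038 = 28.9.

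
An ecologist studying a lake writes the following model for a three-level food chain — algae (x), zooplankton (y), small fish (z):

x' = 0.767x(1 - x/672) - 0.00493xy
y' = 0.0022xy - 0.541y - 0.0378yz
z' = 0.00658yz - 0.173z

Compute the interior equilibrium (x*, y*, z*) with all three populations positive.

x* ≈ 558, y* ≈ 26.3, z* ≈ 18.2

From dz/dt = 0: 0.00658y* = 0.173, so y* = 26.3.
From dx/dt = 0: 0.767(1 - x*/672) = 0.00493·26.3, giving x* = 672·(1 - 0.169) = 558.
From dy/dt = 0: 0.0022·558 - 0.541 = 0.0378z*, so z* = 0.688/0.0378 = 18.2.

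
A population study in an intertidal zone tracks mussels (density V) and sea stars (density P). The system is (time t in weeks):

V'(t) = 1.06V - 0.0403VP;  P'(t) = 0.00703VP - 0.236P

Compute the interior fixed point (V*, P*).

Set dP/dt = 0 with P > 0: 0.00703V - 0.236 = 0, so V* = 0.236/0.00703 = 33.6.
Set dV/dt = 0 with V > 0: 1.06 - 0.0403P = 0, so P* = 1.06/0.0403 = 26.3.

V* ≈ 33.6, P* ≈ 26.3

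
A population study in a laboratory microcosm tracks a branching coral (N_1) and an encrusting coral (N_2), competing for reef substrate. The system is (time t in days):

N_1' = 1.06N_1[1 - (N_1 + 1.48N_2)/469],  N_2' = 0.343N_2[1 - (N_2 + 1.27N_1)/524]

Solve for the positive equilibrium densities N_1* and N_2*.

Setting both brackets to zero gives the nullclines N_1 + 1.48N_2 = 469 and 1.27N_1 + N_2 = 524.
Substituting N_2 = 524 - 1.27N_1 into the first: N_1(1 - 1.48·1.27) = 469 - 1.48·524.
So N_1* = -307/-0.88 = 348, and then N_2* = 524 - 1.27·348 = 81.4.

N_1* ≈ 348, N_2* ≈ 81.4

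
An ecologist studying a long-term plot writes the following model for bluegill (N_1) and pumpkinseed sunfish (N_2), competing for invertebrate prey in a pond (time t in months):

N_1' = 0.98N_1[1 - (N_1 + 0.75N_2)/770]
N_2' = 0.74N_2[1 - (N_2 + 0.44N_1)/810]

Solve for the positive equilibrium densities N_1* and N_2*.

Setting both brackets to zero gives the nullclines N_1 + 0.75N_2 = 770 and 0.44N_1 + N_2 = 810.
Substituting N_2 = 810 - 0.44N_1 into the first: N_1(1 - 0.75·0.44) = 770 - 0.75·810.
So N_1* = 162/0.67 = 243, and then N_2* = 810 - 0.44·243 = 703.

N_1* ≈ 243, N_2* ≈ 703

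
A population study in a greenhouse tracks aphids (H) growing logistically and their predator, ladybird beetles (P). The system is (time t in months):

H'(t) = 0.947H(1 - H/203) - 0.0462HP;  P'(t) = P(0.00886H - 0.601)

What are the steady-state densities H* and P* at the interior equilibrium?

From dP/dt = 0 with P > 0: 0.00886H* = 0.601, so H* = 67.8.
Substitute into dH/dt = 0: 0.947(1 - 67.8/203) = 0.0462P*.
The bracket is 0.666, giving P* = 0.631/0.0462 = 13.6.

H* ≈ 67.8, P* ≈ 13.6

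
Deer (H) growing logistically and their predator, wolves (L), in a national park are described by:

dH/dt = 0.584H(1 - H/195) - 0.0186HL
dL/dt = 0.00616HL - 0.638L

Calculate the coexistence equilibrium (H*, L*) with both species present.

H* ≈ 104, L* ≈ 14.7

From dL/dt = 0 with L > 0: 0.00616H* = 0.638, so H* = 104.
Substitute into dH/dt = 0: 0.584(1 - 104/195) = 0.0186L*.
The bracket is 0.469, giving L* = 0.274/0.0186 = 14.7.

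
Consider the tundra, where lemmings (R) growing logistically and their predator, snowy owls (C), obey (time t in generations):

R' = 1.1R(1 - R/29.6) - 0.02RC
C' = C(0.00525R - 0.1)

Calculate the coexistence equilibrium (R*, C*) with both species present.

From dC/dt = 0 with C > 0: 0.00525R* = 0.1, so R* = 19.
Substitute into dR/dt = 0: 1.1(1 - 19/29.6) = 0.02C*.
The bracket is 0.356, giving C* = 0.392/0.02 = 19.6.

R* ≈ 19, C* ≈ 19.6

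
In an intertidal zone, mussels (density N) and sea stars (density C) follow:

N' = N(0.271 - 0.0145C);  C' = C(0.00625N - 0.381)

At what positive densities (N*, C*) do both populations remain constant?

N* ≈ 61, C* ≈ 18.7

Set dC/dt = 0 with C > 0: 0.00625N - 0.381 = 0, so N* = 0.381/0.00625 = 61.
Set dN/dt = 0 with N > 0: 0.271 - 0.0145C = 0, so C* = 0.271/0.0145 = 18.7.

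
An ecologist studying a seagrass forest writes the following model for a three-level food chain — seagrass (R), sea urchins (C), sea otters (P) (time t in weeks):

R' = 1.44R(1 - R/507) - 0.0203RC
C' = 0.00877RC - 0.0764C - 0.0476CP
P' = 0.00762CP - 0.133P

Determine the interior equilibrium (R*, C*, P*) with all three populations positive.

From dP/dt = 0: 0.00762C* = 0.133, so C* = 17.5.
From dR/dt = 0: 1.44(1 - R*/507) = 0.0203·17.5, giving R* = 507·(1 - 0.246) = 382.
From dC/dt = 0: 0.00877·382 - 0.0764 = 0.0476P*, so P* = 3.28/0.0476 = 68.8.

R* ≈ 382, C* ≈ 17.5, P* ≈ 68.8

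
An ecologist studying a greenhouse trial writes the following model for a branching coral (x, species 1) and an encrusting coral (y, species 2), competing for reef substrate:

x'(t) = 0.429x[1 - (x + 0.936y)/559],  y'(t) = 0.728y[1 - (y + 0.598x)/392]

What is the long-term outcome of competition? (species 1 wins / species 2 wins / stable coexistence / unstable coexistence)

Compare the nullcline intercepts: K1/α12 = 559/0.936 = 597 > K2 = 392; K2/α21 = 392/0.598 = 656 > K1 = 559.
Since both inequalities hold, each species can invade when rare, so the interior equilibrium is stable.

stable coexistence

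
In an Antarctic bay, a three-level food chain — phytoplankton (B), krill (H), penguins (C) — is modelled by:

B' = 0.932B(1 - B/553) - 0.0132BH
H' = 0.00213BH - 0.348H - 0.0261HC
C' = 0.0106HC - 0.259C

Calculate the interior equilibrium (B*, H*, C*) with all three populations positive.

From dC/dt = 0: 0.0106H* = 0.259, so H* = 24.4.
From dB/dt = 0: 0.932(1 - B*/553) = 0.0132·24.4, giving B* = 553·(1 - 0.346) = 362.
From dH/dt = 0: 0.00213·362 - 0.348 = 0.0261C*, so C* = 0.422/0.0261 = 16.2.

B* ≈ 362, H* ≈ 24.4, C* ≈ 16.2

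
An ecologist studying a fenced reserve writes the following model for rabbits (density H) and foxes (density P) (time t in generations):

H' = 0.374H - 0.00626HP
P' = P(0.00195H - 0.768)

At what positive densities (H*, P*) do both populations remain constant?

Set dP/dt = 0 with P > 0: 0.00195H - 0.768 = 0, so H* = 0.768/0.00195 = 394.
Set dH/dt = 0 with H > 0: 0.374 - 0.00626P = 0, so P* = 0.374/0.00626 = 59.7.

H* ≈ 394, P* ≈ 59.7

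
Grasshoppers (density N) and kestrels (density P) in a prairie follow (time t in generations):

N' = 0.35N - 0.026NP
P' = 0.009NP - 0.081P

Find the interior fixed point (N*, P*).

Set dP/dt = 0 with P > 0: 0.009N - 0.081 = 0, so N* = 0.081/0.009 = 9.
Set dN/dt = 0 with N > 0: 0.35 - 0.026P = 0, so P* = 0.35/0.026 = 13.5.

N* ≈ 9, P* ≈ 13.5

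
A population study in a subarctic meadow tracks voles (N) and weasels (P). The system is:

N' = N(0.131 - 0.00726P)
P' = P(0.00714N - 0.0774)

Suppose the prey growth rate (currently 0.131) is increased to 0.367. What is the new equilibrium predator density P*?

P* ≈ 50.6

At the interior fixed point, setting dN/dt = 0 with N > 0 fixes P* = (prey growth rate)/(NP coefficient) — independent of the other coefficients.
With the change, P* = 0.367/0.00726 = 50.6; it rises from 18.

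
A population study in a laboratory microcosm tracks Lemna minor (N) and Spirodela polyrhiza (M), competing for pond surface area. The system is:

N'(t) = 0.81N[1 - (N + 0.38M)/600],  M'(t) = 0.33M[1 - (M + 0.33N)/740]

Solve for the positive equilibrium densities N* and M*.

N* ≈ 365, M* ≈ 620

Setting both brackets to zero gives the nullclines N + 0.38M = 600 and 0.33N + M = 740.
Substituting M = 740 - 0.33N into the first: N(1 - 0.38·0.33) = 600 - 0.38·740.
So N* = 319/0.875 = 365, and then M* = 740 - 0.33·365 = 620.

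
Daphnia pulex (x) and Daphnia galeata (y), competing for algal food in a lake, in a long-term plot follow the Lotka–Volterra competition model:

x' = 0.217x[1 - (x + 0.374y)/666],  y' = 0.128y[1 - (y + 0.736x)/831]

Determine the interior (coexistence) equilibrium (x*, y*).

Setting both brackets to zero gives the nullclines x + 0.374y = 666 and 0.736x + y = 831.
Substituting y = 831 - 0.736x into the first: x(1 - 0.374·0.736) = 666 - 0.374·831.
So x* = 355/0.725 = 490, and then y* = 831 - 0.736·490 = 470.

x* ≈ 490, y* ≈ 470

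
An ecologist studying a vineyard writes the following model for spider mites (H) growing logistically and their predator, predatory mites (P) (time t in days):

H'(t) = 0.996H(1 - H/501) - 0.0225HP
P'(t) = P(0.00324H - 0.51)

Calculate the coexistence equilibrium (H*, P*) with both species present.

H* ≈ 157, P* ≈ 30.4

From dP/dt = 0 with P > 0: 0.00324H* = 0.51, so H* = 157.
Substitute into dH/dt = 0: 0.996(1 - 157/501) = 0.0225P*.
The bracket is 0.686, giving P* = 0.683/0.0225 = 30.4.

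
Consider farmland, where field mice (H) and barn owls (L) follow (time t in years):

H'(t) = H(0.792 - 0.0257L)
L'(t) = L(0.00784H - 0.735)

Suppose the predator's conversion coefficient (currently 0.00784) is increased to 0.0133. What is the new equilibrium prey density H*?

H* ≈ 55.3

At the interior fixed point, setting dL/dt = 0 with L > 0 fixes H* = (predator death rate)/(HL coefficient) — independent of the other coefficients.
With the change, H* = 0.735/0.0133 = 55.3; it falls from 93.8.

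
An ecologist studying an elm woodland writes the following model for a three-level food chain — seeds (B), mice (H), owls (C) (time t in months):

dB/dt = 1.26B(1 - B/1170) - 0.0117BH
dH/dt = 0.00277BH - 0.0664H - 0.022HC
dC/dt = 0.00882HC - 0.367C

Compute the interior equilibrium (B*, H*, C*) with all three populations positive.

B* ≈ 718, H* ≈ 41.6, C* ≈ 87.4

From dC/dt = 0: 0.00882H* = 0.367, so H* = 41.6.
From dB/dt = 0: 1.26(1 - B*/1170) = 0.0117·41.6, giving B* = 1170·(1 - 0.386) = 718.
From dH/dt = 0: 0.00277·718 - 0.0664 = 0.022C*, so C* = 1.92/0.022 = 87.4.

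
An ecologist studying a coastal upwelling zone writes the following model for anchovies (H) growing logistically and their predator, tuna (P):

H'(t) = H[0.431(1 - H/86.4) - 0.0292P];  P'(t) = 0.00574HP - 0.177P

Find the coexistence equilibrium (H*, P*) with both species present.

H* ≈ 30.8, P* ≈ 9.49

From dP/dt = 0 with P > 0: 0.00574H* = 0.177, so H* = 30.8.
Substitute into dH/dt = 0: 0.431(1 - 30.8/86.4) = 0.0292P*.
The bracket is 0.643, giving P* = 0.277/0.0292 = 9.49.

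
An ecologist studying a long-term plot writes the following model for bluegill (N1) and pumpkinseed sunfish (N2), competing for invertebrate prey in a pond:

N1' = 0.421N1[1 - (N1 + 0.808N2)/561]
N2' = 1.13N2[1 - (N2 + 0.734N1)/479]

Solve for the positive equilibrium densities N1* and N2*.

N1* ≈ 428, N2* ≈ 165

Setting both brackets to zero gives the nullclines N1 + 0.808N2 = 561 and 0.734N1 + N2 = 479.
Substituting N2 = 479 - 0.734N1 into the first: N1(1 - 0.808·0.734) = 561 - 0.808·479.
So N1* = 174/0.407 = 428, and then N2* = 479 - 0.734·428 = 165.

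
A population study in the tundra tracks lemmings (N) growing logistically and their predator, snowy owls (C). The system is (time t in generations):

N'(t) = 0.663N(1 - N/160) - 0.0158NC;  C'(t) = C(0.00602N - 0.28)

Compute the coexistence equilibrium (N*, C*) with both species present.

N* ≈ 46.5, C* ≈ 29.8

From dC/dt = 0 with C > 0: 0.00602N* = 0.28, so N* = 46.5.
Substitute into dN/dt = 0: 0.663(1 - 46.5/160) = 0.0158C*.
The bracket is 0.709, giving C* = 0.47/0.0158 = 29.8.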